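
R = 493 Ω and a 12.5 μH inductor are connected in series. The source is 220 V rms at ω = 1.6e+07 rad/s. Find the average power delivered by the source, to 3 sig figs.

84.3 W

X_L = ωL = 200 Ω
Z = 493 + j200 Ω
|Z| = √(493² + 200²) = 532 Ω
∠Z = arctan(200/493) = 22.1°
I = V/|Z| = 414 mA
P = VI cos φ = 220 × 0.414 × cos(22.1°) = 84.3 W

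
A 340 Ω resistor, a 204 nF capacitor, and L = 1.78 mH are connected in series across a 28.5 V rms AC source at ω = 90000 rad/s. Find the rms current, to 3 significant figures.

80.0 mA

X_L = ωL = 160 Ω
X_C = 1/(ωC) = 54.5 Ω
Net reactance X = X_L − X_C = 106 Ω
Z = 340 + j106 Ω
|Z| = √(340² + 106²) = 356 Ω
I = V/|Z| = 28.5/356 = 80.0 mA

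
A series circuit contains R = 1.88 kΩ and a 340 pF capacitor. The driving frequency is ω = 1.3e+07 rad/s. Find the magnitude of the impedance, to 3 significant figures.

1890 Ω

X_C = 1/(ωC) = 226 Ω
Z = 1880 − j226 Ω
|Z| = √(1880² + 226²) = 1890 Ω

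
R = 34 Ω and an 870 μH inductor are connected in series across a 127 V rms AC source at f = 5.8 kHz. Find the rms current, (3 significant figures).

ω = 2πf = 36440 rad/s
X_L = ωL = 31.7 Ω
Z = 34.0 + j31.7 Ω
|Z| = √(34.0² + 31.7²) = 46.5 Ω
I = V/|Z| = 127/46.5 = 2.73 A

2.73 A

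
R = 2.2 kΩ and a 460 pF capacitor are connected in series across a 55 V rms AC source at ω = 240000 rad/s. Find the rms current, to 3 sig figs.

5.90 mA

X_C = 1/(ωC) = 9060 Ω
Z = 2200 − j9060 Ω
|Z| = √(2200² + 9060²) = 9320 Ω
I = V/|Z| = 55/9320 = 5.90 mA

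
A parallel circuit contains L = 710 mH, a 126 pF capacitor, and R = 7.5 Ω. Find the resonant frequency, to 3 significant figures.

16.8 kHz

ω₀ = 1/√(LC) = 1/√(0.71 × 1.26e-10) = 105700 rad/s
f₀ = ω₀/(2π) = 16.8 kHz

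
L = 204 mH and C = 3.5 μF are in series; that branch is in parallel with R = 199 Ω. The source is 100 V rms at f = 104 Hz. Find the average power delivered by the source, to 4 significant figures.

50.25 W

ω = 2πf = 653.5 rad/s
X_L = ωL = 133.3 Ω
X_C = 1/(ωC) = 437.2 Ω
Branch 1: Z₁ = R = 199.0 Ω
Branch 2 (series LC): Z₂ = j(X_L − X_C) = −j303.9 Ω
Parallel: Z = Z₁Z₂/(Z₁+Z₂), |Z| = 166.5 Ω, ∠Z = -33.21°
I = V/|Z| = 600.6 mA
P = VI cos φ = 100 × 0.6006 × cos(-33.21°) = 50.25 W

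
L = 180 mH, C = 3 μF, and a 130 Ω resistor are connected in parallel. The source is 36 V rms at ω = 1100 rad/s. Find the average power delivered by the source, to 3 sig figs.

9.97 W

X_L = ωL = 198 Ω
X_C = 1/(ωC) = 303 Ω
Parallel: admittances add. Y = 1/R + 1/(jωL) + jωC
Y = (0.00769 − j0.00175) S
|Y| = 0.00789 S → |Z| = 1/|Y| = 127 Ω, ∠Z = −∠Y = 12.8°
I = V/|Z| = 284 mA
P = VI cos φ = 36 × 0.284 × cos(12.8°) = 9.97 W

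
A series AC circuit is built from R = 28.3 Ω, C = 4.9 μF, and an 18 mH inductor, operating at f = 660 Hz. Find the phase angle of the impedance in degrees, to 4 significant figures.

41.94°

ω = 2πf = 4147 rad/s
X_L = ωL = 74.64 Ω
X_C = 1/(ωC) = 49.21 Ω
Net reactance X = X_L − X_C = 25.43 Ω
Z = 28.30 + j25.43 Ω
|Z| = √(28.30² + 25.43²) = 38.05 Ω
∠Z = arctan(25.43/28.30) = 41.94°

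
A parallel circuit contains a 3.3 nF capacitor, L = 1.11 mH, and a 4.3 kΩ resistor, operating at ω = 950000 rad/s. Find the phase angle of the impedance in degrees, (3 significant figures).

-83.9°

X_L = ωL = 1050 Ω
X_C = 1/(ωC) = 319 Ω
Parallel: admittances add. Y = 1/R + 1/(jωL) + jωC
Y = (0.000233 + j0.00219) S
|Y| = 0.00220 S → |Z| = 1/|Y| = 455 Ω, ∠Z = −∠Y = -83.9°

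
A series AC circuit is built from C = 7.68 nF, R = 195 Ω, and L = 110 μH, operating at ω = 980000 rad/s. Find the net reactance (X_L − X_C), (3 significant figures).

-25.1 Ω

X_L = ωL = 108 Ω
X_C = 1/(ωC) = 133 Ω
X = 108 − 133 = -25.1 Ω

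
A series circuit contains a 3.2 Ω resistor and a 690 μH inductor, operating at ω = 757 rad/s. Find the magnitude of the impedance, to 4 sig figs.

3.242 Ω

X_L = ωL = 0.5223 Ω
Z = 3.200 + j0.5223 Ω
|Z| = √(3.200² + 0.5223²) = 3.242 Ω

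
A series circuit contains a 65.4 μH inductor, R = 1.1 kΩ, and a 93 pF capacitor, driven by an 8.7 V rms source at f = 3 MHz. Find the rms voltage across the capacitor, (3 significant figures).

ω = 2πf = 1.885e+07 rad/s
X_L = ωL = 1230 Ω
X_C = 1/(ωC) = 570 Ω
Net reactance X = X_L − X_C = 662 Ω
Z = 1100 + j662 Ω
|Z| = √(1100² + 662²) = 1280 Ω
I = V/|Z| = 6.78 mA
V_C = I·|Z_C| = 0.00678 × 570 = 3.87 V

3.87 V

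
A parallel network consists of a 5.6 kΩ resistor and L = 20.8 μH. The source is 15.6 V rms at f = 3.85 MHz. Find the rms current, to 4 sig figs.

ω = 2πf = 2.419e+07 rad/s
X_L = ωL = 503.2 Ω
Parallel: admittances add. Y = 1/R + 1/(jωL)
Y = (0.0001786 − j0.001987) S
|Y| = 0.001995 S → |Z| = 1/|Y| = 501.1 Ω, ∠Z = −∠Y = 84.87°
I = V/|Z| = 15.6/501.1 = 31.13 mA

31.13 mA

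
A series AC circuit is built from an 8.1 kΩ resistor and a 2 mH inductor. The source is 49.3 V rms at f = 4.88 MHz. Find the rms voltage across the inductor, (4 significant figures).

48.88 V

ω = 2πf = 3.066e+07 rad/s
X_L = ωL = 61320 Ω
Z = 8100 + j61320 Ω
|Z| = √(8100² + 61320²) = 61860 Ω
I = V/|Z| = 797.0 μA
V_L = I·|Z_L| = 0.0007970 × 61320 = 48.88 V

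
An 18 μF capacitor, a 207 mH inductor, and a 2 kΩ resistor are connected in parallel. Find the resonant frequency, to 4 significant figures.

82.45 Hz

ω₀ = 1/√(LC) = 1/√(0.207 × 1.8e-05) = 518.1 rad/s
f₀ = ω₀/(2π) = 82.45 Hz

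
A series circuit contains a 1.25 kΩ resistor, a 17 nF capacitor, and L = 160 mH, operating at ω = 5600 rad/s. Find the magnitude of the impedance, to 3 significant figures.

9690 Ω

X_L = ωL = 896 Ω
X_C = 1/(ωC) = 10500 Ω
Net reactance X = X_L − X_C = -9610 Ω
Z = 1250 − j9610 Ω
|Z| = √(1250² + 9610²) = 9690 Ω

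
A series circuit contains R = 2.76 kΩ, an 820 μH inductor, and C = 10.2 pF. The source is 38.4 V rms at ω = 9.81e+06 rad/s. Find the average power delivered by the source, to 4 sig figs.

X_L = ωL = 8044 Ω
X_C = 1/(ωC) = 9994 Ω
Net reactance X = X_L − X_C = -1950 Ω
Z = 2760 − j1950 Ω
|Z| = √(2760² + 1950²) = 3379 Ω
∠Z = arctan(-1950/2760) = -35.24°
I = V/|Z| = 11.36 mA
P = VI cos φ = 38.4 × 0.01136 × cos(-35.24°) = 356.4 mW

356.4 mW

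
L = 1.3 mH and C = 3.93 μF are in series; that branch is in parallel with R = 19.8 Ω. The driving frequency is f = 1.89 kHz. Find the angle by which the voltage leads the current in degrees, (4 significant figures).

-73.17°

ω = 2πf = 11880 rad/s
X_L = ωL = 15.44 Ω
X_C = 1/(ωC) = 21.43 Ω
Branch 1: Z₁ = R = 19.80 Ω
Branch 2 (series LC): Z₂ = j(X_L − X_C) = −j5.989 Ω
Parallel: Z = Z₁Z₂/(Z₁+Z₂), |Z| = 5.733 Ω, ∠Z = -73.17°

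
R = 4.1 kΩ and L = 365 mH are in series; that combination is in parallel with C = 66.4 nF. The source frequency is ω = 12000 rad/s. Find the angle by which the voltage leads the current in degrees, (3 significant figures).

X_L = ωL = 4380 Ω
X_C = 1/(ωC) = 1260 Ω
Branch 1 (R+jX_L): Z₁ = 4100 + j4380 Ω, |Z₁| = 6000 Ω
Branch 2 (−jX_C): Z₂ = −j1260 Ω
Parallel: Z = Z₁Z₂/(Z₁+Z₂), |Z| = 1460 Ω, ∠Z = -80.4°

-80.4°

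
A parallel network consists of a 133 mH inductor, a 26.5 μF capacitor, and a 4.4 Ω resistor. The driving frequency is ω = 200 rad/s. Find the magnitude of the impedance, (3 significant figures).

X_L = ωL = 26.6 Ω
X_C = 1/(ωC) = 189 Ω
Parallel: admittances add. Y = 1/R + 1/(jωL) + jωC
Y = (0.227 − j0.0323) S
|Y| = 0.230 S → |Z| = 1/|Y| = 4.36 Ω, ∠Z = −∠Y = 8.09°

4.36 Ω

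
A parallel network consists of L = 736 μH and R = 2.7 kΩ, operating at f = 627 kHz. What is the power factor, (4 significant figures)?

ω = 2πf = 3.94e+06 rad/s
X_L = ωL = 2900 Ω
Parallel: admittances add. Y = 1/R + 1/(jωL)
Y = (0.0003704 − j0.0003449) S
|Y| = 0.0005061 S → |Z| = 1/|Y| = 1976 Ω, ∠Z = −∠Y = 42.96°
cos φ = cos(42.96°) = 0.7318

0.7318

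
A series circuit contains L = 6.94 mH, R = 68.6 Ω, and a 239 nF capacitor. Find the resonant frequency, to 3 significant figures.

ω₀ = 1/√(LC) = 1/√(0.00694 × 2.39e-07) = 24550 rad/s
f₀ = ω₀/(2π) = 3.91 kHz

3.91 kHz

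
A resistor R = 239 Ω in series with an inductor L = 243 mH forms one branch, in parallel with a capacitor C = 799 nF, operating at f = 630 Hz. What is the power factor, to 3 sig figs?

ω = 2πf = 3958 rad/s
X_L = ωL = 962 Ω
X_C = 1/(ωC) = 316 Ω
Branch 1 (R+jX_L): Z₁ = 239 + j962 Ω, |Z₁| = 991 Ω
Branch 2 (−jX_C): Z₂ = −j316 Ω
Parallel: Z = Z₁Z₂/(Z₁+Z₂), |Z| = 455 Ω, ∠Z = -83.6°
cos φ = cos(-83.6°) = 0.111

0.111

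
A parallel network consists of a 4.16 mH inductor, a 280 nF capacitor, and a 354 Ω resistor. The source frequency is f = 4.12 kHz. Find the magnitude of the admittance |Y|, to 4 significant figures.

3.483 mS

ω = 2πf = 25890 rad/s
X_L = ωL = 107.7 Ω
X_C = 1/(ωC) = 138.0 Ω
Parallel: admittances add. Y = 1/R + 1/(jωL) + jωC
Y = (0.002825 − j0.002038) S
|Y| = 0.003483 S → |Z| = 1/|Y| = 287.1 Ω, ∠Z = −∠Y = 35.81°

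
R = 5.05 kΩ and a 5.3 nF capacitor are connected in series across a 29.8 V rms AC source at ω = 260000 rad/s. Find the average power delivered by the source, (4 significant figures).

172.3 mW

X_C = 1/(ωC) = 725.7 Ω
Z = 5050 − j725.7 Ω
|Z| = √(5050² + 725.7²) = 5102 Ω
∠Z = arctan(-725.7/5050) = -8.177°
I = V/|Z| = 5.841 mA
P = VI cos φ = 29.8 × 0.005841 × cos(-8.177°) = 172.3 mW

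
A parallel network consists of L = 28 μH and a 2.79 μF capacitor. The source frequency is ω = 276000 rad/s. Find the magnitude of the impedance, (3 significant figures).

X_L = ωL = 7.73 Ω
X_C = 1/(ωC) = 1.30 Ω
Parallel: admittances add. Y = 1/(jωL) + jωC
Y = (0 + j0.641) S
|Y| = 0.641 S → |Z| = 1/|Y| = 1.56 Ω, ∠Z = −∠Y = -90.0°

1.56 Ω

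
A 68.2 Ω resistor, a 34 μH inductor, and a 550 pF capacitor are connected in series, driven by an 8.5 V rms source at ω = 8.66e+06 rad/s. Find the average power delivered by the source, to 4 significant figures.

X_L = ωL = 294.4 Ω
X_C = 1/(ωC) = 210.0 Ω
Net reactance X = X_L − X_C = 84.49 Ω
Z = 68.20 + j84.49 Ω
|Z| = √(68.20² + 84.49²) = 108.6 Ω
∠Z = arctan(84.49/68.20) = 51.09°
I = V/|Z| = 78.28 mA
P = VI cos φ = 8.5 × 0.07828 × cos(51.09°) = 418.0 mW

418.0 mW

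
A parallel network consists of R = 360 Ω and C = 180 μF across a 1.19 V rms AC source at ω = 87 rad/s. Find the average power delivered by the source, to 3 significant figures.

3.93 mW

X_C = 1/(ωC) = 63.9 Ω
Parallel: admittances add. Y = 1/R + jωC
Y = (0.00278 + j0.0157) S
|Y| = 0.0159 S → |Z| = 1/|Y| = 62.9 Ω, ∠Z = −∠Y = -79.9°
I = V/|Z| = 18.9 mA
P = VI cos φ = 1.19 × 0.0189 × cos(-79.9°) = 3.93 mW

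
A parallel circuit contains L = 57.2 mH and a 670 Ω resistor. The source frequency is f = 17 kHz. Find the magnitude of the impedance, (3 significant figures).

666 Ω

ω = 2πf = 106800 rad/s
X_L = ωL = 6110 Ω
Parallel: admittances add. Y = 1/R + 1/(jωL)
Y = (0.00149 − j0.000164) S
|Y| = 0.00150 S → |Z| = 1/|Y| = 666 Ω, ∠Z = −∠Y = 6.26°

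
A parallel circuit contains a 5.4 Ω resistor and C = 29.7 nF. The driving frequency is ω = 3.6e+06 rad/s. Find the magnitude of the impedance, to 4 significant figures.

X_C = 1/(ωC) = 9.353 Ω
Parallel: admittances add. Y = 1/R + jωC
Y = (0.1852 + j0.1069) S
|Y| = 0.2138 S → |Z| = 1/|Y| = 4.677 Ω, ∠Z = −∠Y = -30.00°

4.677 Ω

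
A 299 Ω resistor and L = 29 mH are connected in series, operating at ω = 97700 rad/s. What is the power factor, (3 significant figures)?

X_L = ωL = 2830 Ω
Z = 299 + j2830 Ω
|Z| = √(299² + 2830²) = 2850 Ω
∠Z = arctan(2830/299) = 84.0°
cos φ = cos(84.0°) = 0.105

0.105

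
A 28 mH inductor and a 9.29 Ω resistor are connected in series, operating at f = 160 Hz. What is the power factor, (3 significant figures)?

0.313

ω = 2πf = 1005 rad/s
X_L = ωL = 28.1 Ω
Z = 9.29 + j28.1 Ω
|Z| = √(9.29² + 28.1²) = 29.6 Ω
∠Z = arctan(28.1/9.29) = 71.7°
cos φ = cos(71.7°) = 0.313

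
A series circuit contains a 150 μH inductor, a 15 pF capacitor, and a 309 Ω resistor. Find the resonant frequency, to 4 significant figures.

3.355 MHz

ω₀ = 1/√(LC) = 1/√(0.00015 × 1.5e-11) = 2.108e+07 rad/s
f₀ = ω₀/(2π) = 3.355 MHz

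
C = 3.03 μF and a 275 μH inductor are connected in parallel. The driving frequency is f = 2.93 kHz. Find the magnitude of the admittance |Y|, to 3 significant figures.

ω = 2πf = 18410 rad/s
X_L = ωL = 5.06 Ω
X_C = 1/(ωC) = 17.9 Ω
Parallel: admittances add. Y = 1/(jωL) + jωC
Y = (0 − j0.142) S
|Y| = 0.142 S → |Z| = 1/|Y| = 7.06 Ω, ∠Z = −∠Y = 90.0°

142 mS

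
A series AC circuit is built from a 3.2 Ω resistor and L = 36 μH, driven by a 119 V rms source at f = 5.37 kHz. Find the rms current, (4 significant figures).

34.77 A

ω = 2πf = 33740 rad/s
X_L = ωL = 1.215 Ω
Z = 3.200 + j1.215 Ω
|Z| = √(3.200² + 1.215²) = 3.423 Ω
I = V/|Z| = 119/3.423 = 34.77 A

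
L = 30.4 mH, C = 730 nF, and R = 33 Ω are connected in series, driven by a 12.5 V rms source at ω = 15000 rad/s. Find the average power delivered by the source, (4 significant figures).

38.46 mW

X_L = ωL = 456.0 Ω
X_C = 1/(ωC) = 91.32 Ω
Net reactance X = X_L − X_C = 364.7 Ω
Z = 33.00 + j364.7 Ω
|Z| = √(33.00² + 364.7²) = 366.2 Ω
∠Z = arctan(364.7/33.00) = 84.83°
I = V/|Z| = 34.14 mA
P = VI cos φ = 12.5 × 0.03414 × cos(84.83°) = 38.46 mW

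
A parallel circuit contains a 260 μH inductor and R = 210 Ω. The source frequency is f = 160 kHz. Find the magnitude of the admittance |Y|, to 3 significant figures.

6.11 mS

ω = 2πf = 1.005e+06 rad/s
X_L = ωL = 261 Ω
Parallel: admittances add. Y = 1/R + 1/(jωL)
Y = (0.00476 − j0.00383) S
|Y| = 0.00611 S → |Z| = 1/|Y| = 164 Ω, ∠Z = −∠Y = 38.8°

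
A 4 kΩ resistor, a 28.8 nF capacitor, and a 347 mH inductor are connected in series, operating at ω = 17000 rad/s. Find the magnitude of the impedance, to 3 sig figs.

5560 Ω

X_L = ωL = 5900 Ω
X_C = 1/(ωC) = 2040 Ω
Net reactance X = X_L − X_C = 3860 Ω
Z = 4000 + j3860 Ω
|Z| = √(4000² + 3860²) = 5560 Ω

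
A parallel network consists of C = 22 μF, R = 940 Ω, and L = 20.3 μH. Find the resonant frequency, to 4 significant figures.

ω₀ = 1/√(LC) = 1/√(2.03e-05 × 2.2e-05) = 47320 rad/s
f₀ = ω₀/(2π) = 7.531 kHz

7.531 kHz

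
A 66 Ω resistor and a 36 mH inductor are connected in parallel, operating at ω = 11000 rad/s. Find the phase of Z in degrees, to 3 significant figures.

X_L = ωL = 396 Ω
Parallel: admittances add. Y = 1/R + 1/(jωL)
Y = (0.0152 − j0.00253) S
|Y| = 0.0154 S → |Z| = 1/|Y| = 65.1 Ω, ∠Z = −∠Y = 9.46°

9.46°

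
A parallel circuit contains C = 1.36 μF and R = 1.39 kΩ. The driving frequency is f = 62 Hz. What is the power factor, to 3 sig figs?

0.805

ω = 2πf = 389.6 rad/s
X_C = 1/(ωC) = 1890 Ω
Parallel: admittances add. Y = 1/R + jωC
Y = (0.000719 + j0.000530) S
|Y| = 0.000893 S → |Z| = 1/|Y| = 1120 Ω, ∠Z = −∠Y = -36.4°
cos φ = cos(-36.4°) = 0.805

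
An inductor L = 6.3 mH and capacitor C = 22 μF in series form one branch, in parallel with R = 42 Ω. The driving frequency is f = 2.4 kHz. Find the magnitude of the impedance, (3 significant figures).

38.2 Ω

ω = 2πf = 15080 rad/s
X_L = ωL = 95.0 Ω
X_C = 1/(ωC) = 3.01 Ω
Branch 1: Z₁ = R = 42.0 Ω
Branch 2 (series LC): Z₂ = j(X_L − X_C) = j92.0 Ω
Parallel: Z = Z₁Z₂/(Z₁+Z₂), |Z| = 38.2 Ω, ∠Z = 24.5°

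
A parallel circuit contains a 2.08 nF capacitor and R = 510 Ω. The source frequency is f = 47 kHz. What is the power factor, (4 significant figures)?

ω = 2πf = 295300 rad/s
X_C = 1/(ωC) = 1628 Ω
Parallel: admittances add. Y = 1/R + jωC
Y = (0.001961 + j0.0006142) S
|Y| = 0.002055 S → |Z| = 1/|Y| = 486.7 Ω, ∠Z = −∠Y = -17.39°
cos φ = cos(-17.39°) = 0.9543

0.9543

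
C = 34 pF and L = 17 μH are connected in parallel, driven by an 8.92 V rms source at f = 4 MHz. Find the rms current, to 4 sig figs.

ω = 2πf = 2.513e+07 rad/s
X_L = ωL = 427.3 Ω
X_C = 1/(ωC) = 1170 Ω
Parallel: admittances add. Y = 1/(jωL) + jωC
Y = (0 − j0.001486) S
|Y| = 0.001486 S → |Z| = 1/|Y| = 672.9 Ω, ∠Z = −∠Y = 90.00°
I = V/|Z| = 8.92/672.9 = 13.26 mA

13.26 mA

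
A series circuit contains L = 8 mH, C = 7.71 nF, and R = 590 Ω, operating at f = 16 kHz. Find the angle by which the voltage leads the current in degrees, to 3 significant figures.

ω = 2πf = 100500 rad/s
X_L = ωL = 804 Ω
X_C = 1/(ωC) = 1290 Ω
Net reactance X = X_L − X_C = -486 Ω
Z = 590 − j486 Ω
|Z| = √(590² + 486²) = 764 Ω
∠Z = arctan(-486/590) = -39.5°

-39.5°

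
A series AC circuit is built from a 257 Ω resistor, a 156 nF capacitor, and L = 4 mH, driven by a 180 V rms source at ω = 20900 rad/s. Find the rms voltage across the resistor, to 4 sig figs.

135.9 V

X_L = ωL = 83.60 Ω
X_C = 1/(ωC) = 306.7 Ω
Net reactance X = X_L − X_C = -223.1 Ω
Z = 257.0 − j223.1 Ω
|Z| = √(257.0² + 223.1²) = 340.3 Ω
I = V/|Z| = 528.9 mA
V_R = I·|Z_R| = 0.5289 × 257.0 = 135.9 V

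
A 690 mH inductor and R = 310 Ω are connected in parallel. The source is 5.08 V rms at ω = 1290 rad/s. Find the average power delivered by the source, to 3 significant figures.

83.2 mW

X_L = ωL = 890 Ω
Parallel: admittances add. Y = 1/R + 1/(jωL)
Y = (0.00323 − j0.00112) S
|Y| = 0.00342 S → |Z| = 1/|Y| = 293 Ω, ∠Z = −∠Y = 19.2°
I = V/|Z| = 17.4 mA
P = VI cos φ = 5.08 × 0.0174 × cos(19.2°) = 83.2 mW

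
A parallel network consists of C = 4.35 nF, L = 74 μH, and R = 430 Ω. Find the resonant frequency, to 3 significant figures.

ω₀ = 1/√(LC) = 1/√(7.4e-05 × 4.35e-09) = 1.763e+06 rad/s
f₀ = ω₀/(2π) = 281 kHz

281 kHz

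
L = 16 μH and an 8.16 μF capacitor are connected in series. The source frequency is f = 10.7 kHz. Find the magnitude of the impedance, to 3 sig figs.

0.747 Ω

ω = 2πf = 67230 rad/s
X_L = ωL = 1.08 Ω
X_C = 1/(ωC) = 1.82 Ω
Net reactance X = X_L − X_C = -0.747 Ω
Z = − j0.747 Ω
|Z| = √(0² + 0.747²) = 0.747 Ω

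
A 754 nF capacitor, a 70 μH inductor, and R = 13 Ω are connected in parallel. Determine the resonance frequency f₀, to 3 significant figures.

ω₀ = 1/√(LC) = 1/√(7e-05 × 7.54e-07) = 137600 rad/s
f₀ = ω₀/(2π) = 21.9 kHz

21.9 kHz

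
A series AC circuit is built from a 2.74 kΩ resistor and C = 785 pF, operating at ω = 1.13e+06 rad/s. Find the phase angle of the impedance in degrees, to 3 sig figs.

-22.4°

X_C = 1/(ωC) = 1130 Ω
Z = 2740 − j1130 Ω
|Z| = √(2740² + 1130²) = 2960 Ω
∠Z = arctan(-1130/2740) = -22.4°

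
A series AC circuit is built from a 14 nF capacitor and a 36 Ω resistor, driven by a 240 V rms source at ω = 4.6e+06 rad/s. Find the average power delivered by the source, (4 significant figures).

1.349 kW

X_C = 1/(ωC) = 15.53 Ω
Z = 36.00 − j15.53 Ω
|Z| = √(36.00² + 15.53²) = 39.21 Ω
∠Z = arctan(-15.53/36.00) = -23.33°
I = V/|Z| = 6.121 A
P = VI cos φ = 240 × 6.121 × cos(-23.33°) = 1.349 kW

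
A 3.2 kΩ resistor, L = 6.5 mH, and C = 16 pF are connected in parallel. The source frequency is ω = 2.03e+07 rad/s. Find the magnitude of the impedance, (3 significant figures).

X_L = ωL = 132000 Ω
X_C = 1/(ωC) = 3080 Ω
Parallel: admittances add. Y = 1/R + 1/(jωL) + jωC
Y = (0.000313 + j0.000317) S
|Y| = 0.000445 S → |Z| = 1/|Y| = 2250 Ω, ∠Z = −∠Y = -45.4°

2250 Ω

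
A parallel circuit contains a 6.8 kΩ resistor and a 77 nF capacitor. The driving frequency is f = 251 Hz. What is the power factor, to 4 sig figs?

0.7711

ω = 2πf = 1577 rad/s
X_C = 1/(ωC) = 8235 Ω
Parallel: admittances add. Y = 1/R + jωC
Y = (0.0001471 + j0.0001214) S
|Y| = 0.0001907 S → |Z| = 1/|Y| = 5243 Ω, ∠Z = −∠Y = -39.55°
cos φ = cos(-39.55°) = 0.7711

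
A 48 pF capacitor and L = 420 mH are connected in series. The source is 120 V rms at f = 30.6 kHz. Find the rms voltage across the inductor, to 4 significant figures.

351.0 V

ω = 2πf = 192300 rad/s
X_L = ωL = 80750 Ω
X_C = 1/(ωC) = 108400 Ω
Net reactance X = X_L − X_C = -27610 Ω
Z = − j27610 Ω
|Z| = √(0² + 27610²) = 27610 Ω
I = V/|Z| = 4.347 mA
V_L = I·|Z_L| = 0.004347 × 80750 = 351.0 V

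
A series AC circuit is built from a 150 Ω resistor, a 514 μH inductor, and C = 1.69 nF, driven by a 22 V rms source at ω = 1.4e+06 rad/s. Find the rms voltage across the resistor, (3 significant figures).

X_L = ωL = 720 Ω
X_C = 1/(ωC) = 423 Ω
Net reactance X = X_L − X_C = 297 Ω
Z = 150 + j297 Ω
|Z| = √(150² + 297²) = 333 Ω
I = V/|Z| = 66.1 mA
V_R = I·|Z_R| = 0.0661 × 150 = 9.92 V

9.92 V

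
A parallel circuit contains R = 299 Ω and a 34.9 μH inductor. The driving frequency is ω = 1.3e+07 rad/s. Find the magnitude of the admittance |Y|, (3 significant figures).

X_L = ωL = 454 Ω
Parallel: admittances add. Y = 1/R + 1/(jωL)
Y = (0.00334 − j0.00220) S
|Y| = 0.00401 S → |Z| = 1/|Y| = 250 Ω, ∠Z = −∠Y = 33.4°

4.01 mS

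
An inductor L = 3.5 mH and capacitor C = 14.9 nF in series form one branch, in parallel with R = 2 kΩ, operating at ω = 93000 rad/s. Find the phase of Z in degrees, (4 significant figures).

-78.80°

X_L = ωL = 325.5 Ω
X_C = 1/(ωC) = 721.7 Ω
Branch 1: Z₁ = R = 2000 Ω
Branch 2 (series LC): Z₂ = j(X_L − X_C) = −j396.2 Ω
Parallel: Z = Z₁Z₂/(Z₁+Z₂), |Z| = 388.6 Ω, ∠Z = -78.80°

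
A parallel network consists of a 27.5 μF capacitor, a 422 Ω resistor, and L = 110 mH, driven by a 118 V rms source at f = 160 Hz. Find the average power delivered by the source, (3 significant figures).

ω = 2πf = 1005 rad/s
X_L = ωL = 111 Ω
X_C = 1/(ωC) = 36.2 Ω
Parallel: admittances add. Y = 1/R + 1/(jωL) + jωC
Y = (0.00237 + j0.0186) S
|Y| = 0.0188 S → |Z| = 1/|Y| = 53.3 Ω, ∠Z = −∠Y = -82.7°
I = V/|Z| = 2.21 A
P = VI cos φ = 118 × 2.21 × cos(-82.7°) = 33.0 W

33.0 W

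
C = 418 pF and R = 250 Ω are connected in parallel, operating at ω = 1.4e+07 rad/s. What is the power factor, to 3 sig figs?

0.564

X_C = 1/(ωC) = 171 Ω
Parallel: admittances add. Y = 1/R + jωC
Y = (0.00400 + j0.00585) S
|Y| = 0.00709 S → |Z| = 1/|Y| = 141 Ω, ∠Z = −∠Y = -55.6°
cos φ = cos(-55.6°) = 0.564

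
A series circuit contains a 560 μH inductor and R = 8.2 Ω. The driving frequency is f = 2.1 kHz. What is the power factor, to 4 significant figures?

ω = 2πf = 13190 rad/s
X_L = ωL = 7.389 Ω
Z = 8.200 + j7.389 Ω
|Z| = √(8.200² + 7.389²) = 11.04 Ω
∠Z = arctan(7.389/8.200) = 42.02°
cos φ = cos(42.02°) = 0.7429

0.7429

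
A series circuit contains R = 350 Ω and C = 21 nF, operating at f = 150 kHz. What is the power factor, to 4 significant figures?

ω = 2πf = 942500 rad/s
X_C = 1/(ωC) = 50.53 Ω
Z = 350.0 − j50.53 Ω
|Z| = √(350.0² + 50.53²) = 353.6 Ω
∠Z = arctan(-50.53/350.0) = -8.214°
cos φ = cos(-8.214°) = 0.9897

0.9897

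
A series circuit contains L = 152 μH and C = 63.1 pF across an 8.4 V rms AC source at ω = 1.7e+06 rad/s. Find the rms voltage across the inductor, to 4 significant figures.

X_L = ωL = 258.4 Ω
X_C = 1/(ωC) = 9322 Ω
Net reactance X = X_L − X_C = -9064 Ω
Z = − j9064 Ω
|Z| = √(0² + 9064²) = 9064 Ω
I = V/|Z| = 926.8 μA
V_L = I·|Z_L| = 0.0009268 × 258.4 = 0.2395 V

0.2395 V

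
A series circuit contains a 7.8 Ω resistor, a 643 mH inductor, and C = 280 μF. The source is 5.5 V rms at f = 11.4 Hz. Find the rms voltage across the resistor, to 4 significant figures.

4.944 V

ω = 2πf = 71.63 rad/s
X_L = ωL = 46.06 Ω
X_C = 1/(ωC) = 49.86 Ω
Net reactance X = X_L − X_C = -3.804 Ω
Z = 7.800 − j3.804 Ω
|Z| = √(7.800² + 3.804²) = 8.678 Ω
I = V/|Z| = 633.8 mA
V_R = I·|Z_R| = 0.6338 × 7.800 = 4.944 V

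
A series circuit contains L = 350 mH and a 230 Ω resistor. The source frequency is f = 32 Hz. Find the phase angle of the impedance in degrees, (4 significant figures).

ω = 2πf = 201.1 rad/s
X_L = ωL = 70.37 Ω
Z = 230.0 + j70.37 Ω
|Z| = √(230.0² + 70.37²) = 240.5 Ω
∠Z = arctan(70.37/230.0) = 17.01°

17.01°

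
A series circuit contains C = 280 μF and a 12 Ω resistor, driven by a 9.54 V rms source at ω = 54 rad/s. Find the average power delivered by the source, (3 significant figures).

242 mW

X_C = 1/(ωC) = 66.1 Ω
Z = 12.0 − j66.1 Ω
|Z| = √(12.0² + 66.1²) = 67.2 Ω
∠Z = arctan(-66.1/12.0) = -79.7°
I = V/|Z| = 142 mA
P = VI cos φ = 9.54 × 0.142 × cos(-79.7°) = 242 mW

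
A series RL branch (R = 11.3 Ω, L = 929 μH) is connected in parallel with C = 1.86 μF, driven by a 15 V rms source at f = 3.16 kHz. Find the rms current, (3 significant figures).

ω = 2πf = 19850 rad/s
X_L = ωL = 18.4 Ω
X_C = 1/(ωC) = 27.1 Ω
Branch 1 (R+jX_L): Z₁ = 11.3 + j18.4 Ω, |Z₁| = 21.6 Ω
Branch 2 (−jX_C): Z₂ = −j27.1 Ω
Parallel: Z = Z₁Z₂/(Z₁+Z₂), |Z| = 41.2 Ω, ∠Z = 5.89°
I = V/|Z| = 15/41.2 = 364 mA

364 mA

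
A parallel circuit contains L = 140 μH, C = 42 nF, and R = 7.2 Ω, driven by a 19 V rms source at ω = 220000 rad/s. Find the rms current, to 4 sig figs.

2.676 A

X_L = ωL = 30.80 Ω
X_C = 1/(ωC) = 108.2 Ω
Parallel: admittances add. Y = 1/R + 1/(jωL) + jωC
Y = (0.1389 − j0.02323) S
|Y| = 0.1408 S → |Z| = 1/|Y| = 7.101 Ω, ∠Z = −∠Y = 9.494°
I = V/|Z| = 19/7.101 = 2.676 A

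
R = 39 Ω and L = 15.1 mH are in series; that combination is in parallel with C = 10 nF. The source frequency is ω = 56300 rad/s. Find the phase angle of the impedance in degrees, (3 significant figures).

85.0°

X_L = ωL = 850 Ω
X_C = 1/(ωC) = 1780 Ω
Branch 1 (R+jX_L): Z₁ = 39.0 + j850 Ω, |Z₁| = 851 Ω
Branch 2 (−jX_C): Z₂ = −j1780 Ω
Parallel: Z = Z₁Z₂/(Z₁+Z₂), |Z| = 1630 Ω, ∠Z = 85.0°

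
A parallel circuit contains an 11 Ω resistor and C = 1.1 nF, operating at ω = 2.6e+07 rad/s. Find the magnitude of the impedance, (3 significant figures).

10.5 Ω

X_C = 1/(ωC) = 35.0 Ω
Parallel: admittances add. Y = 1/R + jωC
Y = (0.0909 + j0.0286) S
|Y| = 0.0953 S → |Z| = 1/|Y| = 10.5 Ω, ∠Z = −∠Y = -17.5°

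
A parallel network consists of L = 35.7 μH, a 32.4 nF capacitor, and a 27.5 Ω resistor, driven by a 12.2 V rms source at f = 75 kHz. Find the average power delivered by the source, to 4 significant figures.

5.412 W

ω = 2πf = 471200 rad/s
X_L = ωL = 16.82 Ω
X_C = 1/(ωC) = 65.50 Ω
Parallel: admittances add. Y = 1/R + 1/(jωL) + jωC
Y = (0.03636 − j0.04417) S
|Y| = 0.05722 S → |Z| = 1/|Y| = 17.48 Ω, ∠Z = −∠Y = 50.54°
I = V/|Z| = 698.0 mA
P = VI cos φ = 12.2 × 0.6980 × cos(50.54°) = 5.412 W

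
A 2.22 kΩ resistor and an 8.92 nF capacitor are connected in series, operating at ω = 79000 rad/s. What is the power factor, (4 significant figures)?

0.8426

X_C = 1/(ωC) = 1419 Ω
Z = 2220 − j1419 Ω
|Z| = √(2220² + 1419²) = 2635 Ω
∠Z = arctan(-1419/2220) = -32.59°
cos φ = cos(-32.59°) = 0.8426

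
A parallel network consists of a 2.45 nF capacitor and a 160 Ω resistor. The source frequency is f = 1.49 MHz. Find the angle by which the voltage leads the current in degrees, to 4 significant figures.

-74.76°

ω = 2πf = 9.362e+06 rad/s
X_C = 1/(ωC) = 43.60 Ω
Parallel: admittances add. Y = 1/R + jωC
Y = (0.006250 + j0.02294) S
|Y| = 0.02377 S → |Z| = 1/|Y| = 42.06 Ω, ∠Z = −∠Y = -74.76°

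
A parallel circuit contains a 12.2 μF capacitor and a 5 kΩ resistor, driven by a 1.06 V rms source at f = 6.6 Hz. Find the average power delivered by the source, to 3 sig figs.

ω = 2πf = 41.47 rad/s
X_C = 1/(ωC) = 1980 Ω
Parallel: admittances add. Y = 1/R + jωC
Y = (0.000200 + j0.000506) S
|Y| = 0.000544 S → |Z| = 1/|Y| = 1840 Ω, ∠Z = −∠Y = -68.4°
I = V/|Z| = 577 μA
P = VI cos φ = 1.06 × 0.000577 × cos(-68.4°) = 225 μW

225 μW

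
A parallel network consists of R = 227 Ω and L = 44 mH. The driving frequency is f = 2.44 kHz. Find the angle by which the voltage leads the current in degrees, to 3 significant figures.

18.6°

ω = 2πf = 15330 rad/s
X_L = ωL = 675 Ω
Parallel: admittances add. Y = 1/R + 1/(jωL)
Y = (0.00441 − j0.00148) S
|Y| = 0.00465 S → |Z| = 1/|Y| = 215 Ω, ∠Z = −∠Y = 18.6°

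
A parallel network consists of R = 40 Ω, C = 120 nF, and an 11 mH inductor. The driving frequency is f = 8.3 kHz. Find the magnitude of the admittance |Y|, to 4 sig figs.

ω = 2πf = 52150 rad/s
X_L = ωL = 573.7 Ω
X_C = 1/(ωC) = 159.8 Ω
Parallel: admittances add. Y = 1/R + 1/(jωL) + jωC
Y = (0.02500 + j0.004515) S
|Y| = 0.02540 S → |Z| = 1/|Y| = 39.36 Ω, ∠Z = −∠Y = -10.24°

25.40 mS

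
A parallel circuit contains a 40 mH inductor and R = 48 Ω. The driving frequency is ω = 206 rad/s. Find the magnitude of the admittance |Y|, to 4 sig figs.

X_L = ωL = 8.240 Ω
Parallel: admittances add. Y = 1/R + 1/(jωL)
Y = (0.02083 − j0.1214) S
|Y| = 0.1231 S → |Z| = 1/|Y| = 8.121 Ω, ∠Z = −∠Y = 80.26°

123.1 mS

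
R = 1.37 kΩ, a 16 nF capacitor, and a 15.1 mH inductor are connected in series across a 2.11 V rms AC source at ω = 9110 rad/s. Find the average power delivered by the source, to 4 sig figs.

X_L = ωL = 137.6 Ω
X_C = 1/(ωC) = 6861 Ω
Net reactance X = X_L − X_C = -6723 Ω
Z = 1370 − j6723 Ω
|Z| = √(1370² + 6723²) = 6861 Ω
∠Z = arctan(-6723/1370) = -78.48°
I = V/|Z| = 307.5 μA
P = VI cos φ = 2.11 × 0.0003075 × cos(-78.48°) = 129.6 μW

129.6 μW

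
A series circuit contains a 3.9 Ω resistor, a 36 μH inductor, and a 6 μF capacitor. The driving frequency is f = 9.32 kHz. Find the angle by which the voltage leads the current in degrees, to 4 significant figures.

ω = 2πf = 58560 rad/s
X_L = ωL = 2.108 Ω
X_C = 1/(ωC) = 2.846 Ω
Net reactance X = X_L − X_C = -0.7380 Ω
Z = 3.900 − j0.7380 Ω
|Z| = √(3.900² + 0.7380²) = 3.969 Ω
∠Z = arctan(-0.7380/3.900) = -10.72°

-10.72°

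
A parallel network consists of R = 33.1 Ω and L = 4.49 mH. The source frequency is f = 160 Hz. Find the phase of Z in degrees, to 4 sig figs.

ω = 2πf = 1005 rad/s
X_L = ωL = 4.514 Ω
Parallel: admittances add. Y = 1/R + 1/(jωL)
Y = (0.03021 − j0.2215) S
|Y| = 0.2236 S → |Z| = 1/|Y| = 4.472 Ω, ∠Z = −∠Y = 82.23°

82.23°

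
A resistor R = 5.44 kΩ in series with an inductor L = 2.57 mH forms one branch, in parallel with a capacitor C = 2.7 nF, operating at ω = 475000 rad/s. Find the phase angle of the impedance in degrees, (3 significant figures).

X_L = ωL = 1220 Ω
X_C = 1/(ωC) = 780 Ω
Branch 1 (R+jX_L): Z₁ = 5440 + j1220 Ω, |Z₁| = 5580 Ω
Branch 2 (−jX_C): Z₂ = −j780 Ω
Parallel: Z = Z₁Z₂/(Z₁+Z₂), |Z| = 797 Ω, ∠Z = -82.0°

-82.0°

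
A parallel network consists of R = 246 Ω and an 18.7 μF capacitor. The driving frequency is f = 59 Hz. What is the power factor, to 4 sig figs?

0.5058

ω = 2πf = 370.7 rad/s
X_C = 1/(ωC) = 144.3 Ω
Parallel: admittances add. Y = 1/R + jωC
Y = (0.004065 + j0.006932) S
|Y| = 0.008036 S → |Z| = 1/|Y| = 124.4 Ω, ∠Z = −∠Y = -59.61°
cos φ = cos(-59.61°) = 0.5058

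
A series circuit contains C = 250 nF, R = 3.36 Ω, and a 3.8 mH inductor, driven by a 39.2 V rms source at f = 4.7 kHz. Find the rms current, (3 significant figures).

1.67 A

ω = 2πf = 29530 rad/s
X_L = ωL = 112 Ω
X_C = 1/(ωC) = 135 Ω
Net reactance X = X_L − X_C = -23.2 Ω
Z = 3.36 − j23.2 Ω
|Z| = √(3.36² + 23.2²) = 23.5 Ω
I = V/|Z| = 39.2/23.5 = 1.67 A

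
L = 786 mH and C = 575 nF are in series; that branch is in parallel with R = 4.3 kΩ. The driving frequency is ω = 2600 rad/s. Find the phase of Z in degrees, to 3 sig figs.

72.3°

X_L = ωL = 2040 Ω
X_C = 1/(ωC) = 669 Ω
Branch 1: Z₁ = R = 4300 Ω
Branch 2 (series LC): Z₂ = j(X_L − X_C) = j1370 Ω
Parallel: Z = Z₁Z₂/(Z₁+Z₂), |Z| = 1310 Ω, ∠Z = 72.3°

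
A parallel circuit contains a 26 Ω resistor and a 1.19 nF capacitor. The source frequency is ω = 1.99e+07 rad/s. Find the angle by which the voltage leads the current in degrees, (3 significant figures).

X_C = 1/(ωC) = 42.2 Ω
Parallel: admittances add. Y = 1/R + jωC
Y = (0.0385 + j0.0237) S
|Y| = 0.0452 S → |Z| = 1/|Y| = 22.1 Ω, ∠Z = −∠Y = -31.6°

-31.6°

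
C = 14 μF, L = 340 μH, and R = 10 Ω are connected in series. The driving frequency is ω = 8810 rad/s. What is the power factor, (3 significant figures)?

X_L = ωL = 3.00 Ω
X_C = 1/(ωC) = 8.11 Ω
Net reactance X = X_L − X_C = -5.11 Ω
Z = 10.0 − j5.11 Ω
|Z| = √(10.0² + 5.11²) = 11.2 Ω
∠Z = arctan(-5.11/10.0) = -27.1°
cos φ = cos(-27.1°) = 0.890

0.890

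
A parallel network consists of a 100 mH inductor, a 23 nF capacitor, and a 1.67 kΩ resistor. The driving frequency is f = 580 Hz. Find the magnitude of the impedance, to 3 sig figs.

ω = 2πf = 3644 rad/s
X_L = ωL = 364 Ω
X_C = 1/(ωC) = 11900 Ω
Parallel: admittances add. Y = 1/R + 1/(jωL) + jωC
Y = (0.000599 − j0.00266) S
|Y| = 0.00273 S → |Z| = 1/|Y| = 367 Ω, ∠Z = −∠Y = 77.3°

367 Ω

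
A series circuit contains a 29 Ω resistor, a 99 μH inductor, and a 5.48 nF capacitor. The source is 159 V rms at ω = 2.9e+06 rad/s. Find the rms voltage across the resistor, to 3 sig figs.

X_L = ωL = 287 Ω
X_C = 1/(ωC) = 62.9 Ω
Net reactance X = X_L − X_C = 224 Ω
Z = 29.0 + j224 Ω
|Z| = √(29.0² + 224²) = 226 Ω
I = V/|Z| = 703 mA
V_R = I·|Z_R| = 0.703 × 29.0 = 20.4 V

20.4 V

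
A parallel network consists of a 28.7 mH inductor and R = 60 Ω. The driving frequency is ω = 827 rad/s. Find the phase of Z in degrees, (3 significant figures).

X_L = ωL = 23.7 Ω
Parallel: admittances add. Y = 1/R + 1/(jωL)
Y = (0.0167 − j0.0421) S
|Y| = 0.0453 S → |Z| = 1/|Y| = 22.1 Ω, ∠Z = −∠Y = 68.4°

68.4°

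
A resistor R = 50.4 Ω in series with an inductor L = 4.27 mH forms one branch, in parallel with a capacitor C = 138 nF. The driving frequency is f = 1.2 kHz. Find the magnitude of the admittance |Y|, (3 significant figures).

ω = 2πf = 7540 rad/s
X_L = ωL = 32.2 Ω
X_C = 1/(ωC) = 961 Ω
Branch 1 (R+jX_L): Z₁ = 50.4 + j32.2 Ω, |Z₁| = 59.8 Ω
Branch 2 (−jX_C): Z₂ = −j961 Ω
Parallel: Z = Z₁Z₂/(Z₁+Z₂), |Z| = 61.8 Ω, ∠Z = 29.5°
|Y| = 1/|Z| = 16.2 mS

16.2 mS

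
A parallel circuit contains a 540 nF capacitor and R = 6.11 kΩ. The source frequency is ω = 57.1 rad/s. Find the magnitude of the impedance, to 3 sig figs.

6000 Ω

X_C = 1/(ωC) = 32400 Ω
Parallel: admittances add. Y = 1/R + jωC
Y = (0.000164 + j3.08e-05) S
|Y| = 0.000167 S → |Z| = 1/|Y| = 6000 Ω, ∠Z = −∠Y = -10.7°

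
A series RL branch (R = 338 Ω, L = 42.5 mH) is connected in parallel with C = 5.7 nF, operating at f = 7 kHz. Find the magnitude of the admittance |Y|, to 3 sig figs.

ω = 2πf = 43980 rad/s
X_L = ωL = 1870 Ω
X_C = 1/(ωC) = 3990 Ω
Branch 1 (R+jX_L): Z₁ = 338 + j1870 Ω, |Z₁| = 1900 Ω
Branch 2 (−jX_C): Z₂ = −j3990 Ω
Parallel: Z = Z₁Z₂/(Z₁+Z₂), |Z| = 3530 Ω, ∠Z = 70.7°
|Y| = 1/|Z| = 283 μS

283 μS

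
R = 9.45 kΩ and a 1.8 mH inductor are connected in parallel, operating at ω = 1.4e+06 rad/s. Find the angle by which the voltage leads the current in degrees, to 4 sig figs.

75.07°

X_L = ωL = 2520 Ω
Parallel: admittances add. Y = 1/R + 1/(jωL)
Y = (0.0001058 − j0.0003968) S
|Y| = 0.0004107 S → |Z| = 1/|Y| = 2435 Ω, ∠Z = −∠Y = 75.07°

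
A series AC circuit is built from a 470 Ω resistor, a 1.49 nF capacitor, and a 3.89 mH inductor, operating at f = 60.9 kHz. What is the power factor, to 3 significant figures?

0.871

ω = 2πf = 382600 rad/s
X_L = ωL = 1490 Ω
X_C = 1/(ωC) = 1750 Ω
Net reactance X = X_L − X_C = -265 Ω
Z = 470 − j265 Ω
|Z| = √(470² + 265²) = 540 Ω
∠Z = arctan(-265/470) = -29.5°
cos φ = cos(-29.5°) = 0.871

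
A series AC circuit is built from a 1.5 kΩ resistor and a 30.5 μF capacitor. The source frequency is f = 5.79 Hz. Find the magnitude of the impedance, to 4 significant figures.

ω = 2πf = 36.38 rad/s
X_C = 1/(ωC) = 901.2 Ω
Z = 1500 − j901.2 Ω
|Z| = √(1500² + 901.2²) = 1750 Ω

1750 Ω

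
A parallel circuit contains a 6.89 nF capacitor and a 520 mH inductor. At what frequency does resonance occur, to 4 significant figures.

ω₀ = 1/√(LC) = 1/√(0.52 × 6.89e-09) = 16710 rad/s
f₀ = ω₀/(2π) = 2.659 kHz

2.659 kHz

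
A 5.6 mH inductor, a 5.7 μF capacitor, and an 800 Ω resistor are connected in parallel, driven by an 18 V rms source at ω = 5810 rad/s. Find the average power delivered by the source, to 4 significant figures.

X_L = ωL = 32.54 Ω
X_C = 1/(ωC) = 30.20 Ω
Parallel: admittances add. Y = 1/R + 1/(jωL) + jωC
Y = (0.001250 + j0.002382) S
|Y| = 0.002690 S → |Z| = 1/|Y| = 371.8 Ω, ∠Z = −∠Y = -62.31°
I = V/|Z| = 48.42 mA
P = VI cos φ = 18 × 0.04842 × cos(-62.31°) = 405.0 mW

405.0 mW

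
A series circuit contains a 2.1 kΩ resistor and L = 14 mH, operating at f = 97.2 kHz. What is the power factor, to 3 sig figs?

ω = 2πf = 610700 rad/s
X_L = ωL = 8550 Ω
Z = 2100 + j8550 Ω
|Z| = √(2100² + 8550²) = 8800 Ω
∠Z = arctan(8550/2100) = 76.2°
cos φ = cos(76.2°) = 0.239

0.239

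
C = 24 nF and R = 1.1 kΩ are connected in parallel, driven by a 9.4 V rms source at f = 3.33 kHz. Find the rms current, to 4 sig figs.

ω = 2πf = 20920 rad/s
X_C = 1/(ωC) = 1991 Ω
Parallel: admittances add. Y = 1/R + jωC
Y = (0.0009091 + j0.0005022) S
|Y| = 0.001039 S → |Z| = 1/|Y| = 962.9 Ω, ∠Z = −∠Y = -28.91°
I = V/|Z| = 9.4/962.9 = 9.762 mA

9.762 mA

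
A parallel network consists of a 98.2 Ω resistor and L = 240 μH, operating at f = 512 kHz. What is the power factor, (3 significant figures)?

0.992

ω = 2πf = 3.217e+06 rad/s
X_L = ωL = 772 Ω
Parallel: admittances add. Y = 1/R + 1/(jωL)
Y = (0.0102 − j0.00130) S
|Y| = 0.0103 S → |Z| = 1/|Y| = 97.4 Ω, ∠Z = −∠Y = 7.25°
cos φ = cos(7.25°) = 0.992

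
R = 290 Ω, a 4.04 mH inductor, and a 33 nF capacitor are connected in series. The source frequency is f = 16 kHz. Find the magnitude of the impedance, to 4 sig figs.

ω = 2πf = 100500 rad/s
X_L = ωL = 406.1 Ω
X_C = 1/(ωC) = 301.4 Ω
Net reactance X = X_L − X_C = 104.7 Ω
Z = 290.0 + j104.7 Ω
|Z| = √(290.0² + 104.7²) = 308.3 Ω

308.3 Ω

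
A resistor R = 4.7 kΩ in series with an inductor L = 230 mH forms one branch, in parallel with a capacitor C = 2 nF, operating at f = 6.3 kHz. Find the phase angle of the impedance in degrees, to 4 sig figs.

9.581°

ω = 2πf = 39580 rad/s
X_L = ωL = 9104 Ω
X_C = 1/(ωC) = 12630 Ω
Branch 1 (R+jX_L): Z₁ = 4700 + j9104 Ω, |Z₁| = 10250 Ω
Branch 2 (−jX_C): Z₂ = −j12630 Ω
Parallel: Z = Z₁Z₂/(Z₁+Z₂), |Z| = 22020 Ω, ∠Z = 9.581°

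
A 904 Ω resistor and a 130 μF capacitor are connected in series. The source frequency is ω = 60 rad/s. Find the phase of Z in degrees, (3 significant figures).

-8.07°

X_C = 1/(ωC) = 128 Ω
Z = 904 − j128 Ω
|Z| = √(904² + 128²) = 913 Ω
∠Z = arctan(-128/904) = -8.07°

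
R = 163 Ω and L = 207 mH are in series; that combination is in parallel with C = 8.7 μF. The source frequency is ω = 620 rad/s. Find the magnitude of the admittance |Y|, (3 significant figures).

X_L = ωL = 128 Ω
X_C = 1/(ωC) = 185 Ω
Branch 1 (R+jX_L): Z₁ = 163 + j128 Ω, |Z₁| = 207 Ω
Branch 2 (−jX_C): Z₂ = −j185 Ω
Parallel: Z = Z₁Z₂/(Z₁+Z₂), |Z| = 223 Ω, ∠Z = -32.5°
|Y| = 1/|Z| = 4.49 mS

4.49 mS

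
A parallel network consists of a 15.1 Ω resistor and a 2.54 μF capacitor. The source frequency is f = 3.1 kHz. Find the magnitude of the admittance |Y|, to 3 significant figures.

82.7 mS

ω = 2πf = 19480 rad/s
X_C = 1/(ωC) = 20.2 Ω
Parallel: admittances add. Y = 1/R + jωC
Y = (0.0662 + j0.0495) S
|Y| = 0.0827 S → |Z| = 1/|Y| = 12.1 Ω, ∠Z = −∠Y = -36.8°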